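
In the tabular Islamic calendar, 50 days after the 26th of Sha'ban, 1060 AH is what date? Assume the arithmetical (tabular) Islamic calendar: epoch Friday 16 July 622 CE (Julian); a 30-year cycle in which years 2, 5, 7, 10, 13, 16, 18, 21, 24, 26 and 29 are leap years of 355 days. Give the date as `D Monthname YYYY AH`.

17 Shawwal 1060 AH

The starting date is JDN 2323946; 2323946 + 50 = 2323996.
JDN 2323996 corresponds to 17 Shawwal 1060 AH.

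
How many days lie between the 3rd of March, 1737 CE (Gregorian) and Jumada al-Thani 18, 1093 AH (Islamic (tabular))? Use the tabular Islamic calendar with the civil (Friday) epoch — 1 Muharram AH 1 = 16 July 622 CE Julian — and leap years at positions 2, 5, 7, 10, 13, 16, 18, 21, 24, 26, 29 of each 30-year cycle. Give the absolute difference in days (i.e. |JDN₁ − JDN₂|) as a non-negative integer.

JDN of the first date = 2355548.
JDN of the second date = 2335573.
|2335573 − 2355548| = 19975.

19975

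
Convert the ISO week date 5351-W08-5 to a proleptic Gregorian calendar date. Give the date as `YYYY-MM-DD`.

ISO week 1 of 5351 is the week containing the first Thursday of 5351.
Week 8, day 5 (Friday) lands on 5351-02-26.

5351-02-26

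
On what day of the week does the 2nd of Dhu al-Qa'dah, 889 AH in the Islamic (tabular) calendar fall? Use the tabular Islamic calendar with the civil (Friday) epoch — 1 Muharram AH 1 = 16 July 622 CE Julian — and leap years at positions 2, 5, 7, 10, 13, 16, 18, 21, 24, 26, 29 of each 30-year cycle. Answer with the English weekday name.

Sunday

This is JDN 2263414 (30 November 1484 Gregorian).
2263414 ≡ 6 (mod 7); counting from Monday = 0 gives Sunday.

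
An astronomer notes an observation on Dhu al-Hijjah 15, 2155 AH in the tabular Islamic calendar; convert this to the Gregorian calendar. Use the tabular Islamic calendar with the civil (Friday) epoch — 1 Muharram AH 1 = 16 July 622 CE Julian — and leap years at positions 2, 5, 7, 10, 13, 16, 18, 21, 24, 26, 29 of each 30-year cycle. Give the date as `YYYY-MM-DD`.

2713-05-03

Julian Day Number of the source date = 2712085.
Converting JDN 2712085 to the Gregorian calendar gives 3 May 2713 CE.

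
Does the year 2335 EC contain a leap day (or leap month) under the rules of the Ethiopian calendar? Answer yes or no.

2335 mod 4 = 3; in the Ethiopian calendar a year is leap when year mod 4 = 3, so it is a leap year.

yes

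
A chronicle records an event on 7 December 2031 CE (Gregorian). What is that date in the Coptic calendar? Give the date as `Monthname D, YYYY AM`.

Hathor 27, 1748 AM

Both dates share Julian Day Number 2463208; in the Coptic calendar that is 27 Hathor 1748 AM.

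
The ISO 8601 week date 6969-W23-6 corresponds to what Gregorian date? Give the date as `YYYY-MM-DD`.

ISO week 1 of 6969 is the week containing the first Thursday of 6969.
Week 23, day 6 (Saturday) lands on 6969-06-10.

6969-06-10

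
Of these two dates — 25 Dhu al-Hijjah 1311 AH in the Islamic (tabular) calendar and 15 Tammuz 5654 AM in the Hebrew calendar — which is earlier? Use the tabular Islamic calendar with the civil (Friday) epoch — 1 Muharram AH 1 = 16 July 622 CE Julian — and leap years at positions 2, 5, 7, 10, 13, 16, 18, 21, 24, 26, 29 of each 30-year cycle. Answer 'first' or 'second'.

The two dates have Julian Day Numbers 2413009 and 2413029 respectively.
Since 2413009 < 2413029, the first date comes first.

first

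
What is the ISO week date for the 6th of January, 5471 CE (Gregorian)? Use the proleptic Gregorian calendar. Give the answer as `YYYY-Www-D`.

The weekday is Friday (ISO weekday 5).
That Friday belongs to ISO week 1 of ISO year 5471.

5471-W01-5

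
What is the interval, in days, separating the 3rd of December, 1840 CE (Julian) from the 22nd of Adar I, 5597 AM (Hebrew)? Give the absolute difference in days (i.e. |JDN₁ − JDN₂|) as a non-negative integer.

JDN of the first date = 2393455.
JDN of the second date = 2392068.
|2392068 − 2393455| = 1387.

1387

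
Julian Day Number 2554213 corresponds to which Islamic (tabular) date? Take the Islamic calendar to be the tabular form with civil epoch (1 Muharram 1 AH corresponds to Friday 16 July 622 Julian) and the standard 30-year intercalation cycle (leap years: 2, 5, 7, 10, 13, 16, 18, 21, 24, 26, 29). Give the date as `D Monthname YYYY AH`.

13 Jumada al-Thani 1710 AH

JDN 2554213 is 4 February 2281 in the Gregorian calendar.
In the tabular Islamic calendar that day is 13 Jumada al-Thani 1710 AH.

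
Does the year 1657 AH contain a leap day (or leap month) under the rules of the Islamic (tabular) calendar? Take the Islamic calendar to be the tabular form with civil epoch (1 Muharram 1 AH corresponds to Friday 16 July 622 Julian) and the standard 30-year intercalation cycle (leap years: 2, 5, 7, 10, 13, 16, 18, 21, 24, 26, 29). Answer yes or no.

yes

Year 1657 AH is year 7 of its 30-year cycle; leap positions are 2, 5, 7, 10, 13, 16, 18, 21, 24, 26, 29, so it is a leap year (355 days).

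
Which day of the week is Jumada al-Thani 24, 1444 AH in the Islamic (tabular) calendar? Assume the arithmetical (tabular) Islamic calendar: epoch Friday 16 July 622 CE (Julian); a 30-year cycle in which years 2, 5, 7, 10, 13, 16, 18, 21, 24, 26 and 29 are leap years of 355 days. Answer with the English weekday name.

Equivalently 17 January 2023 Gregorian, JDN 2459962.
2459962 ≡ 1 (mod 7); counting from Monday = 0 gives Tuesday.

Tuesday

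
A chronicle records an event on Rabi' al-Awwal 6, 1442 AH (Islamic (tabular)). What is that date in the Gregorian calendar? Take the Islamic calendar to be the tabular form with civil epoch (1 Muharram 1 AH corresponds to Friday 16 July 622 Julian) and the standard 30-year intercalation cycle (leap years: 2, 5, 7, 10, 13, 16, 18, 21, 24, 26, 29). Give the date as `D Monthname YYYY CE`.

Both dates share Julian Day Number 2459146; in the Gregorian calendar that is 23 October 2020 CE.

23 October 2020 CE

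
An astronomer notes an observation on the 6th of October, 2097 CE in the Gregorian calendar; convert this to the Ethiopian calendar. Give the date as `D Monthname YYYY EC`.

Julian Day Number of the source date = 2487253.
Converting JDN 2487253 to the Ethiopian calendar gives 26 Meskerem 2090 EC.

26 Meskerem 2090 EC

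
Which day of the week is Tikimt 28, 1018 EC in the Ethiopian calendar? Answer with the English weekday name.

Monday

Equivalently 31 October 1025 Gregorian, JDN 2095737.
Since JDN mod 7 = 0 (0 = Monday), the day is Monday.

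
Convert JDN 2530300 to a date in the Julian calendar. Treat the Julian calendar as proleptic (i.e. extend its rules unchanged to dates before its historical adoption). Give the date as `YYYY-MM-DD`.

JDN 2530300 is 17 August 2215 in the Gregorian calendar.
In the Julian calendar that day is 2215-08-02.

2215-08-02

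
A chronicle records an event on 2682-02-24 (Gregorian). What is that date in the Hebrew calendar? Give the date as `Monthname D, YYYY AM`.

Both dates share Julian Day Number 2700695; in the Hebrew calendar that is 24 Shevat 6442 AM.

Shevat 24, 6442 AM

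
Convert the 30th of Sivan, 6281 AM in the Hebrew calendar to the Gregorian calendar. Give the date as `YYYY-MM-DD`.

Julian Day Number of the source date = 2642024.
Converting JDN 2642024 to the Gregorian calendar gives 7 July 2521 CE.

2521-07-07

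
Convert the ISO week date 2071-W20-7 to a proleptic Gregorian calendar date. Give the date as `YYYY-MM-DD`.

ISO week 1 of 2071 is the week containing the first Thursday of 2071.
Week 20, day 7 (Sunday) lands on 2071-05-17.

2071-05-17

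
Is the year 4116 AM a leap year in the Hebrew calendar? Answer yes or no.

Hebrew year 4116 is year 12 of its 19-year Metonic cycle; leap years are at positions 3, 6, 8, 11, 14, 17, 19, so it is a common year (12 months).

no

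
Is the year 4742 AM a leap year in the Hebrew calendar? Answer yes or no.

Hebrew year 4742 is year 11 of its 19-year Metonic cycle; leap years are at positions 3, 6, 8, 11, 14, 17, 19, so it is a leap year (13 months).

yes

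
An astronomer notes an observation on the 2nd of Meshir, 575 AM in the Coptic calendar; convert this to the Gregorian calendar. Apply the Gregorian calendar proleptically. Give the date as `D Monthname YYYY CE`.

Julian Day Number of the source date = 2034834.
Converting JDN 2034834 to the Gregorian calendar gives 31 January 859 CE.

31 January 859 CE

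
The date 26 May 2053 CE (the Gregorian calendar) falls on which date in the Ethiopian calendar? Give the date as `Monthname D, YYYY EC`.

Ginbot 18, 2045 EC

Both dates share Julian Day Number 2471049; in the Ethiopian calendar that is 18 Ginbot 2045 EC.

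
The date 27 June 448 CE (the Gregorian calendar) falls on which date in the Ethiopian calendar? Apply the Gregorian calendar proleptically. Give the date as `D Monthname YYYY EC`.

Julian Day Number of the source date = 1884867.
Converting JDN 1884867 to the Ethiopian calendar gives 2 Hamle 440 EC.

2 Hamle 440 EC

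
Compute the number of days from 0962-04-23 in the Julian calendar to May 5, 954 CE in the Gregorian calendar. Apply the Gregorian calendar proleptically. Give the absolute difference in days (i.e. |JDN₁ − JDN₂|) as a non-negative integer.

2915

JDN of the first date = 2072541.
JDN of the second date = 2069626.
|2069626 − 2072541| = 2915.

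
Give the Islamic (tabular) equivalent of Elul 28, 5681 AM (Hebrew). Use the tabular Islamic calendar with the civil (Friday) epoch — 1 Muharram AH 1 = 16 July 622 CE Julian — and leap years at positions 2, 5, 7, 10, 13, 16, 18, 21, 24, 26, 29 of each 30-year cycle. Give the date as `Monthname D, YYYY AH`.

Muharram 28, 1340 AH

Julian Day Number of the source date = 2422964.
Converting JDN 2422964 to the tabular Islamic calendar gives 28 Muharram 1340 AH.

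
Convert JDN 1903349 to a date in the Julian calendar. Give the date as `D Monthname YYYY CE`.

1 February 499 CE

JDN 1903349 is 2 February 499 in the proleptic Gregorian calendar.
In the Julian calendar that day is 1 February 499 CE.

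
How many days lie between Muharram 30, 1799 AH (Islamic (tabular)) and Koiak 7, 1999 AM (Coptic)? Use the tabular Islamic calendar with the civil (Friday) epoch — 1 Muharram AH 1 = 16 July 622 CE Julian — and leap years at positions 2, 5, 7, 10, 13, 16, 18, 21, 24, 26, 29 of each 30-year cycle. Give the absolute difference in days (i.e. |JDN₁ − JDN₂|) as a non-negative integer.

30725

First date → JDN 2585620; second date → JDN 2554895.
The interval is |2585620 − 2554895| = 30725 days.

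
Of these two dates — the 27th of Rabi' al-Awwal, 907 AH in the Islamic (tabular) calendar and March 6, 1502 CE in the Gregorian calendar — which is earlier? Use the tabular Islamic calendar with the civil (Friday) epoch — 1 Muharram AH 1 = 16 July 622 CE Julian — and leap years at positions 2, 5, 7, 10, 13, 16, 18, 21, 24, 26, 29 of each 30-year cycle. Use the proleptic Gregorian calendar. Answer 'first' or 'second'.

first

Converting both to JDN: 2269581 vs 2269718; the smaller is the first.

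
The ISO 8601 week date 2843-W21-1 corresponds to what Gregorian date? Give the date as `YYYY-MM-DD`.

2843-05-18

ISO week 1 of 2843 is the week containing the first Thursday of 2843.
Week 21, day 1 (Monday) lands on 2843-05-18.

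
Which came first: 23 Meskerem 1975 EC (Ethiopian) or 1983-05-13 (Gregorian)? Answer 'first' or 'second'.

first

First date → JDN 2445246; second date → JDN 2445468.
JDN 2445246 < JDN 2445468, so the first date is earlier.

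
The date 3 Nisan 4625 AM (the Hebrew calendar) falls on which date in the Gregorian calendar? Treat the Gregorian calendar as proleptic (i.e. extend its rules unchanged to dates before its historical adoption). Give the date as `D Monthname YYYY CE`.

6 April 865 CE

Julian Day Number of the source date = 2037091.
Converting JDN 2037091 to the Gregorian calendar gives 6 April 865 CE.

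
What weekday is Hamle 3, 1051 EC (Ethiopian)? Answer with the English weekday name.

In the proleptic Gregorian calendar this is 3 July 1059 (JDN 2108035).
2108035 ≡ 6 (mod 7); counting from Monday = 0 gives Sunday.

Sunday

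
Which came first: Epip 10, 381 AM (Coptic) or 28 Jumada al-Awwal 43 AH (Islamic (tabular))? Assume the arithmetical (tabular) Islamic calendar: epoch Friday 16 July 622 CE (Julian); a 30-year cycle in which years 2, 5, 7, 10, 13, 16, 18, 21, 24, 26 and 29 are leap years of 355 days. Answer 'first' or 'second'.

second

The two dates have Julian Day Numbers 1964134 and 1963468 respectively.
Since 1963468 < 1964134, the second date comes first.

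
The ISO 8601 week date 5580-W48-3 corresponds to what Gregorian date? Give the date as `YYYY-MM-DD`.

ISO week 1 of 5580 is the week containing the first Thursday of 5580.
Week 48, day 3 (Wednesday) lands on 5580-11-26.

5580-11-26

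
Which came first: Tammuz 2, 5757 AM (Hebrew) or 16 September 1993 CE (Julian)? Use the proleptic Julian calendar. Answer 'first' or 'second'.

First date → JDN 2450637; second date → JDN 2449260.
JDN 2449260 < JDN 2450637, so the second date is earlier.

second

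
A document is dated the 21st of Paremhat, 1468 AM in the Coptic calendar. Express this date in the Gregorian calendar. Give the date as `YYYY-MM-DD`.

1752-03-28

Both dates share Julian Day Number 2361052; in the Gregorian calendar that is 28 March 1752 CE.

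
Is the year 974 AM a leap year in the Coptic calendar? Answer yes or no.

974 mod 4 = 2; in the Coptic calendar a year is leap when year mod 4 = 3, so it is a common year.

no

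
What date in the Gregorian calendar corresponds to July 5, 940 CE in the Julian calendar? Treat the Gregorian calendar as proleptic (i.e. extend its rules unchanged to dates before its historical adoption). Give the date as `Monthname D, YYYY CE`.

At this point the Julian calendar is 5 days behind the Gregorian.
5 July 940 Julian + 5 days → 10 July 940 Gregorian.

July 10, 940 CE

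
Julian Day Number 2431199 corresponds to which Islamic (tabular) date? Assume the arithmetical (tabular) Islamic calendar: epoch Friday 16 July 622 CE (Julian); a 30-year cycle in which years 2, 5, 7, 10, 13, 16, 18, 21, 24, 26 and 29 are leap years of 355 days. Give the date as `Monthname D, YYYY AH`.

JDN 2431199 is 18 April 1944 in the Gregorian calendar.
In the tabular Islamic calendar that day is Rabi' al-Thani 24, 1363 AH.

Rabi' al-Thani 24, 1363 AH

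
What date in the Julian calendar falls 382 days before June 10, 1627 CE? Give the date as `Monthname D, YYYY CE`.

May 24, 1626 CE

JDN of June 10, 1627 CE = 2315480.
2315480 − 382 = 2315098.
JDN 2315098 in the Julian calendar is May 24, 1626 CE.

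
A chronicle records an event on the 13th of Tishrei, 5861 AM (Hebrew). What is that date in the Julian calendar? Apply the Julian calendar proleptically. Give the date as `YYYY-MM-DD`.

Both dates share Julian Day Number 2488358; in the Julian calendar that is 2 October 2100 CE.

2100-10-02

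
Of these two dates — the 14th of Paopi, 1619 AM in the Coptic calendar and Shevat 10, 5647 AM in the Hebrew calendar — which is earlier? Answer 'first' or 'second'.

Converting both to JDN: 2416047 vs 2410307; the smaller is the second.

second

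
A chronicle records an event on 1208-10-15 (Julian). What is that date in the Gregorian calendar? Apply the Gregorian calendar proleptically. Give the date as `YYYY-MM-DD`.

For dates in this range the Gregorian date is 7 days ahead of the Julian.
15 October 1208 Julian + 7 days → 22 October 1208 Gregorian.

1208-10-22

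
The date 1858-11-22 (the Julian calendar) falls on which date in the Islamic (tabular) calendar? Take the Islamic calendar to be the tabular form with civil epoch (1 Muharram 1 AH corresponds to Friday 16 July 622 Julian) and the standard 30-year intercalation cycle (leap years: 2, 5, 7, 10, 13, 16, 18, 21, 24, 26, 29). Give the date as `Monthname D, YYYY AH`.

Rabi' al-Thani 27, 1275 AH

Both dates share Julian Day Number 2400018; in the tabular Islamic calendar that is 27 Rabi' al-Thani 1275 AH.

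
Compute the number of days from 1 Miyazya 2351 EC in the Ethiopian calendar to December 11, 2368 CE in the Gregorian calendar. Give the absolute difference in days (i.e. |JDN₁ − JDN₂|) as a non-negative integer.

3531

First date → JDN 2582768; second date → JDN 2586299.
The interval is |2582768 − 2586299| = 3531 days.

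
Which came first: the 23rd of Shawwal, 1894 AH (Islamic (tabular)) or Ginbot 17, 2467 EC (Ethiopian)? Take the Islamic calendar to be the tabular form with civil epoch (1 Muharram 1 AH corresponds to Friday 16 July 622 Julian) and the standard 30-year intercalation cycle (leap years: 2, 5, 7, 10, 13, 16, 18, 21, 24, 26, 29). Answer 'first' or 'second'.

The two dates have Julian Day Numbers 2619544 and 2625183 respectively.
Since 2619544 < 2625183, the first date comes first.

first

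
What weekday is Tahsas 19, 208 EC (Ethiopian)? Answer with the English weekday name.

Saturday

This is JDN 1799936 (16 December 215 Gregorian).
Since JDN mod 7 = 5 (0 = Monday), the day is Saturday.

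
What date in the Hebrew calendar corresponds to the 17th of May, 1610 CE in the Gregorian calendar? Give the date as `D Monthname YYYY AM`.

24 Iyar 5370 AM

Both dates share Julian Day Number 2309237; in the Hebrew calendar that is 24 Iyar 5370 AM.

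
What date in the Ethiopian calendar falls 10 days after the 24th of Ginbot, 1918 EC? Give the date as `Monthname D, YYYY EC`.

The starting date is JDN 2424668; 2424668 + 10 = 2424678.
JDN 2424678 corresponds to Sene 4, 1918 EC.

Sene 4, 1918 EC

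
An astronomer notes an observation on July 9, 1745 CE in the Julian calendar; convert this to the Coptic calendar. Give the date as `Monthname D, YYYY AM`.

Epip 15, 1461 AM

The source date corresponds to 20 July 1745 in the Gregorian calendar (JDN 2358609).
That day falls on 15 Epip 1461 AM in the Coptic calendar.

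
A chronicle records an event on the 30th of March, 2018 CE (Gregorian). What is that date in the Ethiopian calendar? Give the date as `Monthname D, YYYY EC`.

Julian Day Number of the source date = 2458208.
Converting JDN 2458208 to the Ethiopian calendar gives 21 Megabit 2010 EC.

Megabit 21, 2010 EC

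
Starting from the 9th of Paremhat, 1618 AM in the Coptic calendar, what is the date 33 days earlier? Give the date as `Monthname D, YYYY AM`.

Meshir 6, 1618 AM

The starting date is JDN 2415827; 2415827 − 33 = 2415794.
JDN 2415794 corresponds to Meshir 6, 1618 AM.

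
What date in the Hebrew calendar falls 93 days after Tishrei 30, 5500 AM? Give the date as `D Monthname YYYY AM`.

4 Shevat 5500 AM

Counting 93 days forward from JDN 2356521 reaches JDN 2356614, which is 4 Shevat 5500 AM.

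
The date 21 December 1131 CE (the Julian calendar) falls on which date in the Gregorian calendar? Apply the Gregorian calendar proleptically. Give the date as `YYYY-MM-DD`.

The Julian–Gregorian offset here is 7 days (Julian trailing).
21 December 1131 Julian + 7 days → 28 December 1131 Gregorian.

1131-12-28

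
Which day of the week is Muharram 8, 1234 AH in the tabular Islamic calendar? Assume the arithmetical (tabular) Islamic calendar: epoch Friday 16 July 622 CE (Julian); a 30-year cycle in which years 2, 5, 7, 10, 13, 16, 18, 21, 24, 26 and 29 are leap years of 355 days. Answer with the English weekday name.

In the Gregorian calendar this is 7 November 1818 (JDN 2385381).
2385381 ≡ 5 (mod 7); counting from Monday = 0 gives Saturday.

Saturday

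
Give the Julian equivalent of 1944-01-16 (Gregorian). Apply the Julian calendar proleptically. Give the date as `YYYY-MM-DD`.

1944-01-03

For dates in this range the Gregorian date is 13 days ahead of the Julian.
16 January 1944 Gregorian − 13 days → 3 January 1944 Julian.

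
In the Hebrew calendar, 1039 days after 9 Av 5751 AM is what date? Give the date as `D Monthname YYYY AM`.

14 Sivan 5754 AM

The starting date is JDN 2448458; 2448458 + 1039 = 2449497.
JDN 2449497 corresponds to 14 Sivan 5754 AM.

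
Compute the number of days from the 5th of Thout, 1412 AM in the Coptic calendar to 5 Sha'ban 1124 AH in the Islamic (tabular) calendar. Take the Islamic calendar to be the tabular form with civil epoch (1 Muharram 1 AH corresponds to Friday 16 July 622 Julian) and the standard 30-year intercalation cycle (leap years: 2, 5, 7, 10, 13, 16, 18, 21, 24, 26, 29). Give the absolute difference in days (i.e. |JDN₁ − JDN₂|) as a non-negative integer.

6203

JDN of the first date = 2340402.
JDN of the second date = 2346605.
|2346605 − 2340402| = 6203.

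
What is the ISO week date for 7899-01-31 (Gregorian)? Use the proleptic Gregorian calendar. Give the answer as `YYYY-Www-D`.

7899-W05-2

The weekday is Tuesday (ISO weekday 2).
That Tuesday belongs to ISO week 5 of ISO year 7899.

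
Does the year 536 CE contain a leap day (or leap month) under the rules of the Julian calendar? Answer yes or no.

536 mod 4 = 0, so it is a leap year in the Julian calendar.

yes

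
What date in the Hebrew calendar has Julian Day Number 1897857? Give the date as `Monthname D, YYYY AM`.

JDN 1897857 is 20 January 484 in the proleptic Gregorian calendar.
In the Hebrew calendar that day is Shevat 6, 4244 AM.

Shevat 6, 4244 AM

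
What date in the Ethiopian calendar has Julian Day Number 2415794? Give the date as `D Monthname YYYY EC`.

The Gregorian equivalent of JDN 2415794 is 13 February 1902.
In the Ethiopian calendar that day is 6 Yekatit 1894 EC.

6 Yekatit 1894 EC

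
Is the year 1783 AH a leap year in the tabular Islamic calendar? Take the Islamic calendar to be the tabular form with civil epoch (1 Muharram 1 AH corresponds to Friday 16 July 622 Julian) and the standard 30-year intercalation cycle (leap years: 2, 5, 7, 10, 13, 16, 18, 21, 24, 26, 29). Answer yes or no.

yes

Year 1783 AH is year 13 of its 30-year cycle; leap positions are 2, 5, 7, 10, 13, 16, 18, 21, 24, 26, 29, so it is a leap year (355 days).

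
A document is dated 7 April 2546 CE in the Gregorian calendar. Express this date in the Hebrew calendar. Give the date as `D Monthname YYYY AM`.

Julian Day Number of the source date = 2651064.
Converting JDN 2651064 to the Hebrew calendar gives 5 Nisan 6306 AM.

5 Nisan 6306 AM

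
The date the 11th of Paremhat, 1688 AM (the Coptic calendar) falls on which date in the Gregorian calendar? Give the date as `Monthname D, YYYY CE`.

March 20, 1972 CE

Julian Day Number of the source date = 2441397.
Converting JDN 2441397 to the Gregorian calendar gives 20 March 1972 CE.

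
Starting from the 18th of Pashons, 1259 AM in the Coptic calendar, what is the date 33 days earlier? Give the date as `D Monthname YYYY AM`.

15 Parmouti 1259 AM

Counting 33 days back from JDN 2284771 reaches JDN 2284738, which is 15 Parmouti 1259 AM.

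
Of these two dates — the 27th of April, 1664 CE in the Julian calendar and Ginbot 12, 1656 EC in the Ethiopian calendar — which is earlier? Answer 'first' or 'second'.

Converting both to JDN: 2328951 vs 2328961; the smaller is the first.

first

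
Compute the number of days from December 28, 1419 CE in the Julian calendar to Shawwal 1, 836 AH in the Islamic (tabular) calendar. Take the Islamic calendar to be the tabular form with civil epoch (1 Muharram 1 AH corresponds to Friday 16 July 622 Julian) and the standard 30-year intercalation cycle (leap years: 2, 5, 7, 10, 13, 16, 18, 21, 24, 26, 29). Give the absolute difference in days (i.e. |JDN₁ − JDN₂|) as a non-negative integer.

4893

JDN of the first date = 2239709.
JDN of the second date = 2244602.
|2244602 − 2239709| = 4893.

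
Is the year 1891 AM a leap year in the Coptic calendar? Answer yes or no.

yes

1891 mod 4 = 3; in the Coptic calendar a year is leap when year mod 4 = 3, so it is a leap year.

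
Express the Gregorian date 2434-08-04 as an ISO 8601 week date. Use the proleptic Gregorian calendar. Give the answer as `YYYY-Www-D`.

2434-W31-5

The weekday is Friday (ISO weekday 5).
That Friday belongs to ISO week 31 of ISO year 2434.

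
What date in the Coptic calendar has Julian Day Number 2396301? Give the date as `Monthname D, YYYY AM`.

Thout 21, 1565 AM

JDN 2396301 is 30 September 1848 in the Gregorian calendar.
In the Coptic calendar that day is Thout 21, 1565 AM.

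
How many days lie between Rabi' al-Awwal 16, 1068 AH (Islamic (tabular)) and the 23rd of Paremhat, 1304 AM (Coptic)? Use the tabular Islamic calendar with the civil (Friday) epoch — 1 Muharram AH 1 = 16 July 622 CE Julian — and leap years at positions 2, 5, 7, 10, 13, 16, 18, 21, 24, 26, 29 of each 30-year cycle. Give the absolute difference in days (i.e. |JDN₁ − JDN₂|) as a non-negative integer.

JDN of the first date = 2326623.
JDN of the second date = 2301153.
|2301153 − 2326623| = 25470.

25470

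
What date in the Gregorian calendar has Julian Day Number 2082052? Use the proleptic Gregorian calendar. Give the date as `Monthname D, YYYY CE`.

Counting from JDN 2299161 = 15 Oct 1582 gives an offset of -217109 days.

May 12, 988 CE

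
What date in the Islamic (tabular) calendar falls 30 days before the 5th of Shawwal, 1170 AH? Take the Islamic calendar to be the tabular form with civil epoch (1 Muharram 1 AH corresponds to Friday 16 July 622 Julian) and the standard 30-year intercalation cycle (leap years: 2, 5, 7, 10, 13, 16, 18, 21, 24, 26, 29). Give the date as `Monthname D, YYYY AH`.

JDN of the 5th of Shawwal, 1170 AH = 2362965.
2362965 − 30 = 2362935.
JDN 2362935 in the tabular Islamic calendar is Ramadan 5, 1170 AH.

Ramadan 5, 1170 AH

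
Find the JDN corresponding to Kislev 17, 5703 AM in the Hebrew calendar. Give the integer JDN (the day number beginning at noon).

Equivalently 26 November 1942 (Gregorian).
JDN 2400001 is 17 November 1858 CE (Gregorian), MJD 0; the target day is +30689 days from there, so JDN = 2430690.

2430690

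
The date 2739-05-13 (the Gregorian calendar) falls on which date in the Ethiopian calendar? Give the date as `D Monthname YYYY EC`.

Julian Day Number of the source date = 2721591.
Converting JDN 2721591 to the Ethiopian calendar gives 29 Miyazya 2731 EC.

29 Miyazya 2731 EC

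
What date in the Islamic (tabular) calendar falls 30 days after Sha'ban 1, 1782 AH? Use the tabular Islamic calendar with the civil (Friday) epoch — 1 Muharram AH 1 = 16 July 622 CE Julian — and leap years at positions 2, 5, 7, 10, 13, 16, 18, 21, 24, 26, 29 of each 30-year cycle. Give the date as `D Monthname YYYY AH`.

2 Ramadan 1782 AH

Counting 30 days forward from JDN 2579774 reaches JDN 2579804, which is 2 Ramadan 1782 AH.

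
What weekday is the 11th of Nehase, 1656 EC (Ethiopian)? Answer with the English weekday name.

Thursday

Equivalently 14 August 1664 Gregorian, JDN 2329050.
JDN 2329050 mod 7 = 3, and JDN 0 was a Monday, so this is a Thursday.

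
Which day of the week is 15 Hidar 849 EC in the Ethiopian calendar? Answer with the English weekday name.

Wednesday

Equivalently 15 November 856 Gregorian, JDN 2034027.
2034027 ≡ 2 (mod 7); counting from Monday = 0 gives Wednesday.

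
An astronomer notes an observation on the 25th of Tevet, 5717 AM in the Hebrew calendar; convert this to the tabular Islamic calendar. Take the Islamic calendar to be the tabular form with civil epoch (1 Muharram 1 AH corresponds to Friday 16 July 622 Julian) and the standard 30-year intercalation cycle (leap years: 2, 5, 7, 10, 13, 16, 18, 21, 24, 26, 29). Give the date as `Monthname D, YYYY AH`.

Both dates share Julian Day Number 2435837; in the tabular Islamic calendar that is 26 Jumada al-Awwal 1376 AH.

Jumada al-Awwal 26, 1376 AH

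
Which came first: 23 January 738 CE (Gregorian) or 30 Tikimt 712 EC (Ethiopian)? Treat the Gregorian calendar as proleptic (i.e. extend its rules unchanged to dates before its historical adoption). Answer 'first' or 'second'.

second

Converting both to JDN: 1990631 vs 1983973; the smaller is the second.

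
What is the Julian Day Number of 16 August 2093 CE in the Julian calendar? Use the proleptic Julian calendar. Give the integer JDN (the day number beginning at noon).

Equivalently 29 August 2093 (Gregorian).
JDN 2400001 is 17 November 1858 CE (Gregorian), MJD 0; the target day is +85753 days from there, so JDN = 2485754.

2485754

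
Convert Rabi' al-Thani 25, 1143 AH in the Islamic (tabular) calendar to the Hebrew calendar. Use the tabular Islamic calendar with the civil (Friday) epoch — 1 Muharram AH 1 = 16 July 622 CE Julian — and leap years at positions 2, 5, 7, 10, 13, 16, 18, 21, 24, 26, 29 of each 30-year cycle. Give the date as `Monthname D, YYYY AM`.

Cheshvan 27, 5491 AM

Both dates share Julian Day Number 2353240; in the Hebrew calendar that is 27 Cheshvan 5491 AM.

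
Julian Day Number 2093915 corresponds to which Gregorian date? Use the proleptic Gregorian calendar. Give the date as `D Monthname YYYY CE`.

4 November 1020 CE

JDN 2451545 is 1 Jan 2000; 2093915 is −357630 days from there.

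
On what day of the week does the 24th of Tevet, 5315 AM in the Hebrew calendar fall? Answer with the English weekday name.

This is JDN 2289008 (28 December 1554 Gregorian).
2289008 ≡ 1 (mod 7); counting from Monday = 0 gives Tuesday.

Tuesday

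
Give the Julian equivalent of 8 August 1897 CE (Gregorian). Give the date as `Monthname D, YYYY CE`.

The Julian–Gregorian offset here is 12 days (Julian trailing).
8 August 1897 Gregorian − 12 days → 27 July 1897 Julian.

July 27, 1897 CE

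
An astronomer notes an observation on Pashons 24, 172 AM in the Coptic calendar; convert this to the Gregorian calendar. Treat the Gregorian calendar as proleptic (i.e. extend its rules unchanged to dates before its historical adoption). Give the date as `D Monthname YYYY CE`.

Julian Day Number of the source date = 1887751.
Converting JDN 1887751 to the Gregorian calendar gives 20 May 456 CE.

20 May 456 CE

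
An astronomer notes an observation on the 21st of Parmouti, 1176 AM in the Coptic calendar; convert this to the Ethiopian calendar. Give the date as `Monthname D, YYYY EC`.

The source date corresponds to 25 April 1460 in the proleptic Gregorian calendar (JDN 2254429).
That day falls on 21 Miyazya 1452 EC in the Ethiopian calendar.

Miyazya 21, 1452 EC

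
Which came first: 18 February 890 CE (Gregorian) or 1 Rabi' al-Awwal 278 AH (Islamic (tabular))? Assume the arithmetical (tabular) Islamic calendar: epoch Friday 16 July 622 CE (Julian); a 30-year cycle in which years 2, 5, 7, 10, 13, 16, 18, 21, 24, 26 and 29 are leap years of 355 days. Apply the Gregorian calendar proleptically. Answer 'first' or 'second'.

first

First date → JDN 2046175; second date → JDN 2046659.
JDN 2046175 < JDN 2046659, so the first date is earlier.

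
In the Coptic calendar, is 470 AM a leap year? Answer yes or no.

no

470 mod 4 = 2; in the Coptic calendar a year is leap when year mod 4 = 3, so it is a common year.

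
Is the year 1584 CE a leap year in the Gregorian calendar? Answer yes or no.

yes

1584 is divisible by 4 and not by 100, so it is a leap year.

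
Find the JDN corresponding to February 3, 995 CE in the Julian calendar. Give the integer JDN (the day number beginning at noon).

2084515

In the proleptic Gregorian calendar the same day is 8 February 995.
JDN 2299161 is 15 October 1582 CE (Gregorian); the target day is −214646 days from there, so JDN = 2084515.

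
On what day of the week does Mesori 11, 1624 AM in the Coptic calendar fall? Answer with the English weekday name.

This is JDN 2418171 (17 August 1908 Gregorian).
Since JDN mod 7 = 0 (0 = Monday), the day is Monday.

Monday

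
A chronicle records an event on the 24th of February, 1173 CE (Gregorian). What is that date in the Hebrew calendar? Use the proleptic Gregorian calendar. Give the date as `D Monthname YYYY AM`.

2 Adar 4933 AM

Both dates share Julian Day Number 2149544; in the Hebrew calendar that is 2 Adar 4933 AM.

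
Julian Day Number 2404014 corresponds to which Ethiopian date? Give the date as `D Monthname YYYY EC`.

The Gregorian equivalent of JDN 2404014 is 12 November 1869.
In the Ethiopian calendar that day is 4 Hidar 1862 EC.

4 Hidar 1862 EC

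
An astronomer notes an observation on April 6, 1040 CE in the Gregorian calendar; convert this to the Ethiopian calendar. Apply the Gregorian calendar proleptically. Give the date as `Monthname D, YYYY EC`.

Miyazya 5, 1032 EC

Both dates share Julian Day Number 2101008; in the Ethiopian calendar that is 5 Miyazya 1032 EC.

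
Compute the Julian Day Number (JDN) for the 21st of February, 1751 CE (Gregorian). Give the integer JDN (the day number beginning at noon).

2360651

JDN 2400001 is 17 November 1858 CE (Gregorian), MJD 0; the target day is −39350 days from there, so JDN = 2360651.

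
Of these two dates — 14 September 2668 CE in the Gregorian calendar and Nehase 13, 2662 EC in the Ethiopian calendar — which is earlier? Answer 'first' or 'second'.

first

First date → JDN 2695784; second date → JDN 2696493.
JDN 2695784 < JDN 2696493, so the first date is earlier.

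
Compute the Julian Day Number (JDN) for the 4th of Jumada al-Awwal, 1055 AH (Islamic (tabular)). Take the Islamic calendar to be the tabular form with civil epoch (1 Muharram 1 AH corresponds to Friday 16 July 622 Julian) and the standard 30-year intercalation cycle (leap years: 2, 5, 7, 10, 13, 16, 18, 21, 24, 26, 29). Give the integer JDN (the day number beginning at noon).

2322063

In the Gregorian calendar the same day is 28 June 1645.
JDN 2299161 is 15 October 1582 CE (Gregorian); the target day is +22902 days from there, so JDN = 2322063.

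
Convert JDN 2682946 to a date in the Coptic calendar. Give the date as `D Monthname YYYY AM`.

10 Epip 2349 AM

The Gregorian equivalent of JDN 2682946 is 22 July 2633.
In the Coptic calendar that day is 10 Epip 2349 AM.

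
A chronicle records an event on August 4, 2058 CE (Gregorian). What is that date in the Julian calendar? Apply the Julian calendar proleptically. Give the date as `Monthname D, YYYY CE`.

July 22, 2058 CE

The Julian–Gregorian offset here is 13 days (Julian trailing).
4 August 2058 Gregorian − 13 days → 22 July 2058 Julian.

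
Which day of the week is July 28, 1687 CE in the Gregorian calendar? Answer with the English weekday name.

Since JDN mod 7 = 0 (0 = Monday), the day is Monday.

Monday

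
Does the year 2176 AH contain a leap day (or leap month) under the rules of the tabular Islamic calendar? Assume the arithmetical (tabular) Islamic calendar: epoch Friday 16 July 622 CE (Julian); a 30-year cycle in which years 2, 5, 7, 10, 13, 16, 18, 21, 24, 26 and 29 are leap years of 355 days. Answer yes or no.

Year 2176 AH is year 16 of its 30-year cycle; leap positions are 2, 5, 7, 10, 13, 16, 18, 21, 24, 26, 29, so it is a leap year (355 days).

yes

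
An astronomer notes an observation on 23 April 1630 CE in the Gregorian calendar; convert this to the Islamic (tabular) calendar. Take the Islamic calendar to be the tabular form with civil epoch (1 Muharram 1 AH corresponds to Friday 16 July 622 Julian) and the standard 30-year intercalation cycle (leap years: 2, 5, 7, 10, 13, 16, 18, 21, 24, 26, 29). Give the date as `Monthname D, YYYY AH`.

Ramadan 10, 1039 AH

Julian Day Number of the source date = 2316518.
Converting JDN 2316518 to the tabular Islamic calendar gives 10 Ramadan 1039 AH.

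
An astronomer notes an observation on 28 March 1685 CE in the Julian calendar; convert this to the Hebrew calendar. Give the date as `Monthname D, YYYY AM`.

Nisan 3, 5445 AM

The source date corresponds to 7 April 1685 in the Gregorian calendar (JDN 2336591).
That day falls on 3 Nisan 5445 AM in the Hebrew calendar.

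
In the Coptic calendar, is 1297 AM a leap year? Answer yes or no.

no

1297 mod 4 = 1; in the Coptic calendar a year is leap when year mod 4 = 3, so it is a common year.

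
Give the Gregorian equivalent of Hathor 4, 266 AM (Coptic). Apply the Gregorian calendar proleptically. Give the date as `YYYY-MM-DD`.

0549-11-02

Both dates share Julian Day Number 1921884; in the Gregorian calendar that is 2 November 549 CE.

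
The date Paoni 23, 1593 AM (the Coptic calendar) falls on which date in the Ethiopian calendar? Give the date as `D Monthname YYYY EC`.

23 Sene 1869 EC

Julian Day Number of the source date = 2406800.
Converting JDN 2406800 to the Ethiopian calendar gives 23 Sene 1869 EC.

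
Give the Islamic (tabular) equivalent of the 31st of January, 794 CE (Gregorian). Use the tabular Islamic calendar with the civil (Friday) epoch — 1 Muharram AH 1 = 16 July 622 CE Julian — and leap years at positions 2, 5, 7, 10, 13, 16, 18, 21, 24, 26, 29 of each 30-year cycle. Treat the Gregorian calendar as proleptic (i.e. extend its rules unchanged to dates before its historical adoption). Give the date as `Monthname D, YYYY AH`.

Shawwal 19, 177 AH

Julian Day Number of the source date = 2011093.
Converting JDN 2011093 to the tabular Islamic calendar gives 19 Shawwal 177 AH.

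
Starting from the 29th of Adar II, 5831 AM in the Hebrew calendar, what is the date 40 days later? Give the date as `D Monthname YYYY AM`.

10 Iyar 5831 AM

JDN of the 29th of Adar II, 5831 AM = 2477566.
2477566 + 40 = 2477606.
JDN 2477606 in the Hebrew calendar is 10 Iyar 5831 AM.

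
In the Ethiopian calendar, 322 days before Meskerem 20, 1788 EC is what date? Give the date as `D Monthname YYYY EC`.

The starting date is JDN 2376942; 2376942 − 322 = 2376620.
JDN 2376620 corresponds to 4 Hidar 1787 EC.

4 Hidar 1787 EC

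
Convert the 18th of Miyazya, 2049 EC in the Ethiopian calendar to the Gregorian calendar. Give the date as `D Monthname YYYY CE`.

26 April 2057 CE

Both dates share Julian Day Number 2472480; in the Gregorian calendar that is 26 April 2057 CE.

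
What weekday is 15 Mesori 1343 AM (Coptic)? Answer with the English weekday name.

Wednesday

In the Gregorian calendar this is 18 August 1627 (JDN 2315539).
2315539 ≡ 2 (mod 7); counting from Monday = 0 gives Wednesday.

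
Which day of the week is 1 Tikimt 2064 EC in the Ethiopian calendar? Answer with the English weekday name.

Monday

In the Gregorian calendar this is 12 October 2071 (JDN 2477762).
JDN 2477762 mod 7 = 0, and JDN 0 was a Monday, so this is a Monday.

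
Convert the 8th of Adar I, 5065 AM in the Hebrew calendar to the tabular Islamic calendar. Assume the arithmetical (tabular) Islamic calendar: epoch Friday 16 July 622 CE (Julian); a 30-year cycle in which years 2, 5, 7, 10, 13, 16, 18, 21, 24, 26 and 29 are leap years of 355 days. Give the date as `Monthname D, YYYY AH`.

Rajab 7, 704 AH

Julian Day Number of the source date = 2197743.
Converting JDN 2197743 to the tabular Islamic calendar gives 7 Rajab 704 AH.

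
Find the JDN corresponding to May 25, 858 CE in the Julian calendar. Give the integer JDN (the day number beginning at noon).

2034587

Equivalently 29 May 858 (proleptic Gregorian).
JDN 2451545 is 1 January 2000 CE (Gregorian); the target day is −416958 days from there, so JDN = 2034587.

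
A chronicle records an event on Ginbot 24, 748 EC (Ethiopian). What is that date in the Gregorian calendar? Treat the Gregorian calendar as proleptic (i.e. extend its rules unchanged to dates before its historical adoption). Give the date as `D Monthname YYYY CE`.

Both dates share Julian Day Number 1997326; in the Gregorian calendar that is 23 May 756 CE.

23 May 756 CE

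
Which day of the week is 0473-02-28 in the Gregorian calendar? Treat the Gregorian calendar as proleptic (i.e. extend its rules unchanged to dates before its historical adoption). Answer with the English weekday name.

Tuesday

Since JDN mod 7 = 1 (0 = Monday), the day is Tuesday.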